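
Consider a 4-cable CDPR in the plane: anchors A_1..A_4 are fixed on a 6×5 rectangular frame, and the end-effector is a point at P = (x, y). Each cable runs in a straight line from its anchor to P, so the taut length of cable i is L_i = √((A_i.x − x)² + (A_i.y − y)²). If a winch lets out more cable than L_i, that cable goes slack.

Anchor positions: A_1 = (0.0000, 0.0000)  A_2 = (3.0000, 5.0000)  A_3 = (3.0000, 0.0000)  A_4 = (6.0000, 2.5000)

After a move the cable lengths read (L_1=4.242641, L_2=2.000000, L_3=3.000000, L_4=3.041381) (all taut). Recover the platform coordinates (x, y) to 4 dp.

(3.0000, 3.0000)

expand ‖A_i−P‖²=L_i² and subtract eq 1 (q_i ≔ ‖A_i‖²−L_i²)
q_1 = 0.0000+0.0000−18.0000 = -18.0000
eq1−eq2 → [-6.0000  -10.0000]·P = -48.0000
eq1−eq3 → [-6.0000  0.0000]·P = -18.0000
eq1−eq4 → [-12.0000  -5.0000]·P = -51.0000
2×2 solve → P = (3.0000, 3.0000)
check cable 4: ‖A_4−P‖² = 9.2500 ≈ L_4² = 9.2500 ✓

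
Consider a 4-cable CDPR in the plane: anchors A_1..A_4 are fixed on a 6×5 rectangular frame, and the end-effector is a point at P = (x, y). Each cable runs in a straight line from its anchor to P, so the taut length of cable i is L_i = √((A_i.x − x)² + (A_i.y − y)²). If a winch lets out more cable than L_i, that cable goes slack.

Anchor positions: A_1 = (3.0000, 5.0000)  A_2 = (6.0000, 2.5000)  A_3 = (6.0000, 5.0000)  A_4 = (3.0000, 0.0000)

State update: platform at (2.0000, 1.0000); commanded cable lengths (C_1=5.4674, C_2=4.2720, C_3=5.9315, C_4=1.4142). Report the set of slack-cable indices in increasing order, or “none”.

i=1: geometric 4.1231 vs commanded 5.4674 ⇒ slack
i=2: geometric 4.2720 vs commanded 4.2720 ⇒ taut
i=3: geometric 5.6569 vs commanded 5.9315 ⇒ slack
i=4: geometric 1.4142 vs commanded 1.4142 ⇒ taut

1, 3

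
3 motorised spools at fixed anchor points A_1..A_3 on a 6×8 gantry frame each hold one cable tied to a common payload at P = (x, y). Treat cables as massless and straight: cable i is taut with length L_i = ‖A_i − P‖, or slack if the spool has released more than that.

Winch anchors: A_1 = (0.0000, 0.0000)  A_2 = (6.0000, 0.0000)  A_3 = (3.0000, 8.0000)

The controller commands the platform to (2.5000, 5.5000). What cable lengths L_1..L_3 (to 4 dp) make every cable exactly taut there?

cable 1: Δx=-2.5000, Δy=-5.5000; L_1 = √(Δx²+Δy²) = 6.0415
cable 2: Δx=3.5000, Δy=-5.5000; L_2 = √(Δx²+Δy²) = 6.5192
cable 3: Δx=0.5000, Δy=2.5000; L_3 = √(Δx²+Δy²) = 2.5495

(6.0415, 6.5192, 2.5495)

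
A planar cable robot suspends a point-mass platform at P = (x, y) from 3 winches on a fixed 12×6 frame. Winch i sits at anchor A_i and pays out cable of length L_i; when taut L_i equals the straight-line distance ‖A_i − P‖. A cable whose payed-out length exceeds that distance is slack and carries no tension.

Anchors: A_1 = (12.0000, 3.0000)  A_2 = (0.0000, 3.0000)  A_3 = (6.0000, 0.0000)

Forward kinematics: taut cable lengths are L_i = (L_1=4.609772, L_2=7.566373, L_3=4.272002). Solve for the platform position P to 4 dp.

(7.5000, 4.0000)

expand ‖A_i−P‖²=L_i² and subtract eq 1 (k_i ≔ ‖A_i‖²−L_i²)
k_1 = 144.0000+9.0000−21.2500 = 131.7500
eq1−eq2 → [24.0000  0.0000]·P = 180.0000
eq1−eq3 → [12.0000  6.0000]·P = 114.0000
2×2 solve → P = (7.5000, 4.0000)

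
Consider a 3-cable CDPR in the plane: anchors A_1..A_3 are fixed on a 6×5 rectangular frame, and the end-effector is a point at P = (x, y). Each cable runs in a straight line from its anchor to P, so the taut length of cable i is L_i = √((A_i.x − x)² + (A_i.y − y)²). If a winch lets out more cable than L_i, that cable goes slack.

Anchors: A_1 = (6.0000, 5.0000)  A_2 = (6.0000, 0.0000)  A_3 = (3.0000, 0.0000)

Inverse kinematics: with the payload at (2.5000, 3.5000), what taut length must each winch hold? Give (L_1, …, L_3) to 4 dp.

(3.8079, 4.9497, 3.5355)

L_1: Δ = A_1−P = (3.5000, 1.5000) → ‖Δ‖ = √14.5000 = 3.8079
L_2: Δ = A_2−P = (3.5000, -3.5000) → ‖Δ‖ = √24.5000 = 4.9497
L_3: Δ = A_3−P = (0.5000, -3.5000) → ‖Δ‖ = √12.5000 = 3.5355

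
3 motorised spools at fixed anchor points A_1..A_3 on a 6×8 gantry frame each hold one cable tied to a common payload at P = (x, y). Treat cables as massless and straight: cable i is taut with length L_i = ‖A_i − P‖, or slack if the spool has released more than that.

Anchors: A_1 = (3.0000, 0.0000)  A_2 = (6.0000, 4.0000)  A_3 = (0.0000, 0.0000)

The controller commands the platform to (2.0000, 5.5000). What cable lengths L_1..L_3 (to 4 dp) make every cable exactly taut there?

L_1 = √((3.0000−2.0000)² + (0.0000−5.5000)²) = 5.5902
L_2 = √((6.0000−2.0000)² + (4.0000−5.5000)²) = 4.2720
L_3 = √((0.0000−2.0000)² + (0.0000−5.5000)²) = 5.8523

(5.5902, 4.2720, 5.8523)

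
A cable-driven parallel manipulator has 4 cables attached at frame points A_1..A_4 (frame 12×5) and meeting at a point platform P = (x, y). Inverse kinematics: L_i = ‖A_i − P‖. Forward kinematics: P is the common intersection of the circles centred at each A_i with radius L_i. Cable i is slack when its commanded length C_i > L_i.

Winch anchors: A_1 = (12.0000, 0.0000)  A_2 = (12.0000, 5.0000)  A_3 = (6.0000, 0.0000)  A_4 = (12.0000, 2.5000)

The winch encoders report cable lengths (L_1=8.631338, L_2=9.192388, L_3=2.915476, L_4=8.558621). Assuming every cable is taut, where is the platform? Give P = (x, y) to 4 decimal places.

(3.5000, 1.5000)

each cable: (A_i−P)·(A_i−P) = L_i²; let c_i = ‖A_i‖²−L_i²
c_1 = 144.0000+0.0000−74.5000 = 69.5000
row 1: 0.0000x − 10.0000y = -15.0000  (c_2=84.5000)
row 2: 12.0000x + 0.0000y = 42.0000  (c_3=27.5000)
row 3: 0.0000x − 5.0000y = -7.5000  (c_4=77.0000)
Cramer on rows 1–2 → x = 3.5000, y = 1.5000
check cable 4: ‖A_4−P‖² = 73.2500 ≈ L_4² = 73.2500 ✓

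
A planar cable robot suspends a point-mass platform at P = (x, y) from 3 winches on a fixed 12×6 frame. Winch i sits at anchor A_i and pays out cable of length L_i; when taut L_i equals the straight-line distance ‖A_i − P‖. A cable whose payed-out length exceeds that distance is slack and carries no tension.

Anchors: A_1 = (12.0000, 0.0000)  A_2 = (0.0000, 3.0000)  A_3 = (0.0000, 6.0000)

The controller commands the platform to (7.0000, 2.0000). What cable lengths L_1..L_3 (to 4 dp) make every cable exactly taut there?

cable 1: Δx=5.0000, Δy=-2.0000; L_1 = √(Δx²+Δy²) = 5.3852
cable 2: Δx=-7.0000, Δy=1.0000; L_2 = √(Δx²+Δy²) = 7.0711
cable 3: Δx=-7.0000, Δy=4.0000; L_3 = √(Δx²+Δy²) = 8.0623

(5.3852, 7.0711, 8.0623)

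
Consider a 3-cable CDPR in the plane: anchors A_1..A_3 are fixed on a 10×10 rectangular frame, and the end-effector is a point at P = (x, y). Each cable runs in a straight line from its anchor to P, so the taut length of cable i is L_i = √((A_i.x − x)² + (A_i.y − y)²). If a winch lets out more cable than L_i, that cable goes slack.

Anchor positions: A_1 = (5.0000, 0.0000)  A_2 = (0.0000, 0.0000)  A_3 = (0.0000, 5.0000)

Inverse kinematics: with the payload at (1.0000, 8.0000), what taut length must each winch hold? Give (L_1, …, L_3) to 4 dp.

L_1: Δ = A_1−P = (4.0000, -8.0000) → ‖Δ‖ = √80.0000 = 8.9443
L_2: Δ = A_2−P = (-1.0000, -8.0000) → ‖Δ‖ = √65.0000 = 8.0623
L_3: Δ = A_3−P = (-1.0000, -3.0000) → ‖Δ‖ = √10.0000 = 3.1623

(8.9443, 8.0623, 3.1623)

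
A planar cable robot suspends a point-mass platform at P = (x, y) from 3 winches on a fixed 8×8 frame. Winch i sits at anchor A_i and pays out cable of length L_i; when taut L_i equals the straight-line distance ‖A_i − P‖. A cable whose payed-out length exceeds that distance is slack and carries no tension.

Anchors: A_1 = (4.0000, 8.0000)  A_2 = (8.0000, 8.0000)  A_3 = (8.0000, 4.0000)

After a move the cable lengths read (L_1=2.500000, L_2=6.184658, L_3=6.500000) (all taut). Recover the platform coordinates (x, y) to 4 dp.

circle eqns → linear via eq_j − eq_1; set k_j = A_j·A_j − L_j²
k_1 = 16.0000+64.0000−6.2500 = 73.7500
-8.0000·x + 0.0000·y = k_1−k_2 = -16.0000
-8.0000·x + 8.0000·y = k_1−k_3 = 36.0000
solve first two rows → x=2.0000, y=6.5000

(2.0000, 6.5000)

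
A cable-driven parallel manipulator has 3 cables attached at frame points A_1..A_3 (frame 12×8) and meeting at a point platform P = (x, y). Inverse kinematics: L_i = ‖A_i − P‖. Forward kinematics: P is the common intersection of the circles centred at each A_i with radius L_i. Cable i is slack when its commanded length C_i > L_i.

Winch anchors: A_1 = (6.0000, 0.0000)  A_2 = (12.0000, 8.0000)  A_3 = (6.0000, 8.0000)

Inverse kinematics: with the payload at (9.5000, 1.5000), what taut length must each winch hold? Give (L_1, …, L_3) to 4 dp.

L_1 = √((6.0000−9.5000)² + (0.0000−1.5000)²) = 3.8079
L_2 = √((12.0000−9.5000)² + (8.0000−1.5000)²) = 6.9642
L_3 = √((6.0000−9.5000)² + (8.0000−1.5000)²) = 7.3824

(3.8079, 6.9642, 7.3824)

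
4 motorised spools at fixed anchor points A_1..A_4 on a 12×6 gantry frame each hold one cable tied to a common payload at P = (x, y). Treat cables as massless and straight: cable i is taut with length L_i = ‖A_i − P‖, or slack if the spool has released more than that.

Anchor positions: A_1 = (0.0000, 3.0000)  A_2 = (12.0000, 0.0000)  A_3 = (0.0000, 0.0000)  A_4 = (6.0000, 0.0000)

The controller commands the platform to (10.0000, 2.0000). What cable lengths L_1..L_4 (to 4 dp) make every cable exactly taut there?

L_1 = √((0.0000−10.0000)² + (3.0000−2.0000)²) = 10.0499
L_2 = √((12.0000−10.0000)² + (0.0000−2.0000)²) = 2.8284
L_3 = √((0.0000−10.0000)² + (0.0000−2.0000)²) = 10.1980
L_4 = √((6.0000−10.0000)² + (0.0000−2.0000)²) = 4.4721

(10.0499, 2.8284, 10.1980, 4.4721)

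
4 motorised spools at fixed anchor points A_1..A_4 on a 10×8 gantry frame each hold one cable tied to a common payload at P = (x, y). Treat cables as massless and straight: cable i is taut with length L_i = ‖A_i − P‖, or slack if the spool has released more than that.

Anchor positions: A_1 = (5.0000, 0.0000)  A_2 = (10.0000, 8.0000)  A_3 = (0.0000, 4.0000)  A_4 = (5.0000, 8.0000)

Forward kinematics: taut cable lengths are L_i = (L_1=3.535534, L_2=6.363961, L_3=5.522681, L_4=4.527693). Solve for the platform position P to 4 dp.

(5.5000, 3.5000)

expand ‖A_i−P‖²=L_i² and subtract eq 1 (q_i ≔ ‖A_i‖²−L_i²)
q_1 = 25.0000+0.0000−12.5000 = 12.5000
eq1−eq2 → [-10.0000  -16.0000]·P = -111.0000
eq1−eq3 → [10.0000  -8.0000]·P = 27.0000
eq1−eq4 → [0.0000  -16.0000]·P = -56.0000
2×2 solve → P = (5.5000, 3.5000)
check cable 4: ‖A_4−P‖² = 20.5000 ≈ L_4² = 20.5000 ✓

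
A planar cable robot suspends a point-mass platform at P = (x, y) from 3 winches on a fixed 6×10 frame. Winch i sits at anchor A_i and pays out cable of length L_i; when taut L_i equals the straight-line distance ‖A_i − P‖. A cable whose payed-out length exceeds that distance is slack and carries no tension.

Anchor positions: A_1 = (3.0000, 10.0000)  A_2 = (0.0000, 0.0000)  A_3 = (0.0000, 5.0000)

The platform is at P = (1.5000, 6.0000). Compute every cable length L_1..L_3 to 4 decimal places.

(4.2720, 6.1847, 1.8028)

L_1: Δ = A_1−P = (1.5000, 4.0000) → ‖Δ‖ = √18.2500 = 4.2720
L_2: Δ = A_2−P = (-1.5000, -6.0000) → ‖Δ‖ = √38.2500 = 6.1847
L_3: Δ = A_3−P = (-1.5000, -1.0000) → ‖Δ‖ = √3.2500 = 1.8028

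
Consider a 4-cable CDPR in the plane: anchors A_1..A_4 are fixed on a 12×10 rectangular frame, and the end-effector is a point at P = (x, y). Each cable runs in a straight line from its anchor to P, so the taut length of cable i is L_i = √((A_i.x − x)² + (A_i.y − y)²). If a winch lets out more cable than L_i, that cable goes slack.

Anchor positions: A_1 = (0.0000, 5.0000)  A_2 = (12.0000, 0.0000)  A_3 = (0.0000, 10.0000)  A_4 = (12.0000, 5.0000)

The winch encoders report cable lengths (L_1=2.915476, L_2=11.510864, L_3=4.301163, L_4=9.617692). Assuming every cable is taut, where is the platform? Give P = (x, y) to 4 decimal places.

(2.5000, 6.5000)

circle eqns → linear via eq_j − eq_1; set q_j = A_j·A_j − L_j²
q_1 = 0.0000+25.0000−8.5000 = 16.5000
-24.0000·x + 10.0000·y = q_1−q_2 = 5.0000
0.0000·x − 10.0000·y = q_1−q_3 = -65.0000
-24.0000·x + 0.0000·y = q_1−q_4 = -60.0000
solve first two rows → x=2.5000, y=6.5000
check cable 4: ‖A_4−P‖² = 92.5000 ≈ L_4² = 92.5000 ✓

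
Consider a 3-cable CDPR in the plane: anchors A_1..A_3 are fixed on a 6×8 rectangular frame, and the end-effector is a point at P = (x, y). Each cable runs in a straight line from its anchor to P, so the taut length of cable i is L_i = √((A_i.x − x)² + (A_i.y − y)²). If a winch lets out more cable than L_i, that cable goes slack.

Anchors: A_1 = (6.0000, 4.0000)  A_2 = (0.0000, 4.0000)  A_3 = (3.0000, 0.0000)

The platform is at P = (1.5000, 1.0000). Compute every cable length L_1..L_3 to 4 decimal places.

cable 1: Δx=4.5000, Δy=3.0000; L_1 = √(Δx²+Δy²) = 5.4083
cable 2: Δx=-1.5000, Δy=3.0000; L_2 = √(Δx²+Δy²) = 3.3541
cable 3: Δx=1.5000, Δy=-1.0000; L_3 = √(Δx²+Δy²) = 1.8028

(5.4083, 3.3541, 1.8028)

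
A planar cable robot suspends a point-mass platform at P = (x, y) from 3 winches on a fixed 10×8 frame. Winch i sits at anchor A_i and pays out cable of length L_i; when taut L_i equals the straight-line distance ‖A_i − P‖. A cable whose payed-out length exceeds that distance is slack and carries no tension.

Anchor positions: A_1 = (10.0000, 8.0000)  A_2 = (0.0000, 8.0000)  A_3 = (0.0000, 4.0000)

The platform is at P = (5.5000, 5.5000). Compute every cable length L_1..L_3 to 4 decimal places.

cable 1: Δx=4.5000, Δy=2.5000; L_1 = √(Δx²+Δy²) = 5.1478
cable 2: Δx=-5.5000, Δy=2.5000; L_2 = √(Δx²+Δy²) = 6.0415
cable 3: Δx=-5.5000, Δy=-1.5000; L_3 = √(Δx²+Δy²) = 5.7009

(5.1478, 6.0415, 5.7009)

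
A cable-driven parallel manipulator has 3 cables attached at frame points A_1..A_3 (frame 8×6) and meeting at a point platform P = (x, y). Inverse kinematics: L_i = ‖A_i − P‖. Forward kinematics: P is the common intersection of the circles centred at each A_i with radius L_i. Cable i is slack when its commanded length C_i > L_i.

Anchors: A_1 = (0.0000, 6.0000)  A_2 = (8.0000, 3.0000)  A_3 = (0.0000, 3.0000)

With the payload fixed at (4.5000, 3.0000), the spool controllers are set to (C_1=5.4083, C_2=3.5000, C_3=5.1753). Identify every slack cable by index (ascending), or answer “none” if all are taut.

cable 1: √((-4.5000)²+(3.0000)²)=5.4083, C_1=5.4083: taut
cable 2: √((3.5000)²+(0.0000)²)=3.5000, C_2=3.5000: taut
cable 3: √((-4.5000)²+(0.0000)²)=4.5000, C_3=5.1753: slack

3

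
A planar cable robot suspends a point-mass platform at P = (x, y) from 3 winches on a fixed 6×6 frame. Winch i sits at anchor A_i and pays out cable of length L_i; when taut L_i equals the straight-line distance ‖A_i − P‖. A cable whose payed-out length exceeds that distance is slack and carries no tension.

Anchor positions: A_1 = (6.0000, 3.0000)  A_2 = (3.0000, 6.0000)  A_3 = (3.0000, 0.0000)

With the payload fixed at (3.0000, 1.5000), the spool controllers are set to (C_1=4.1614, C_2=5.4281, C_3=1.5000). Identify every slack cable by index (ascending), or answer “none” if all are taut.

cable 1: √((3.0000)²+(1.5000)²)=3.3541, C_1=4.1614: slack
cable 2: √((0.0000)²+(4.5000)²)=4.5000, C_2=5.4281: slack
cable 3: √((0.0000)²+(-1.5000)²)=1.5000, C_3=1.5000: taut

1, 2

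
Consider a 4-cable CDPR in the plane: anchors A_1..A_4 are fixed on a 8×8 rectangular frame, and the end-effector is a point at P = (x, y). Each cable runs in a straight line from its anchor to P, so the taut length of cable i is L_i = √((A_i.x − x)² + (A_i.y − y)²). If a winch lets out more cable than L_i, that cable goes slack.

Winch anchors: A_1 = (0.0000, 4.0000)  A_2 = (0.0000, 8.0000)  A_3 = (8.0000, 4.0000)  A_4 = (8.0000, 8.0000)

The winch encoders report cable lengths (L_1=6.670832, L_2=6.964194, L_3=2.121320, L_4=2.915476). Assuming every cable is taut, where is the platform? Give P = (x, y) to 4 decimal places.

(6.5000, 5.5000)

each cable: (A_i−P)·(A_i−P) = L_i²; let c_i = ‖A_i‖²−L_i²
c_1 = 0.0000+16.0000−44.5000 = -28.5000
row 1: 0.0000x − 8.0000y = -44.0000  (c_2=15.5000)
row 2: -16.0000x + 0.0000y = -104.0000  (c_3=75.5000)
row 3: -16.0000x − 8.0000y = -148.0000  (c_4=119.5000)
Cramer on rows 1–2 → x = 6.5000, y = 5.5000
check cable 4: ‖A_4−P‖² = 8.5000 ≈ L_4² = 8.5000 ✓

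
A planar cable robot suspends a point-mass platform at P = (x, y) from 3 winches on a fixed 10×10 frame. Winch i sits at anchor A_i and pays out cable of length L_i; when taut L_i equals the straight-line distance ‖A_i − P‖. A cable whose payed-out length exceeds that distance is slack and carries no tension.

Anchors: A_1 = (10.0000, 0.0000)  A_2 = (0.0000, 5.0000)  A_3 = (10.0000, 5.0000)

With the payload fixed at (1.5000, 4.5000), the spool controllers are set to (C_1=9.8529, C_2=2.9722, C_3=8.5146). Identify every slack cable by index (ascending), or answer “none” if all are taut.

1, 2

cable 1: √((8.5000)²+(-4.5000)²)=9.6177, C_1=9.8529: slack
cable 2: √((-1.5000)²+(0.5000)²)=1.5811, C_2=2.9722: slack
cable 3: √((8.5000)²+(0.5000)²)=8.5147, C_3=8.5146: taut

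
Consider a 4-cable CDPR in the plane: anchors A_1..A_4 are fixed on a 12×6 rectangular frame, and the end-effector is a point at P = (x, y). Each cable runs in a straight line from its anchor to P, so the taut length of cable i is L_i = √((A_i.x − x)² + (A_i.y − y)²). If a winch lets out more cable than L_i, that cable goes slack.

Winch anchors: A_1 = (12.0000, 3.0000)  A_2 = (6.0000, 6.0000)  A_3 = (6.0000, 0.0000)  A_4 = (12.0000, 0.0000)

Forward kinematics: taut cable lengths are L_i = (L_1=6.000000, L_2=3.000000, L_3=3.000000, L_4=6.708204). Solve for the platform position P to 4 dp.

expand ‖A_i−P‖²=L_i² and subtract eq 1 (q_i ≔ ‖A_i‖²−L_i²)
q_1 = 144.0000+9.0000−36.0000 = 117.0000
eq1−eq2 → [12.0000  -6.0000]·P = 54.0000
eq1−eq3 → [12.0000  6.0000]·P = 90.0000
eq1−eq4 → [0.0000  6.0000]·P = 18.0000
2×2 solve → P = (6.0000, 3.0000)
check cable 4: ‖A_4−P‖² = 45.0000 ≈ L_4² = 45.0000 ✓

(6.0000, 3.0000)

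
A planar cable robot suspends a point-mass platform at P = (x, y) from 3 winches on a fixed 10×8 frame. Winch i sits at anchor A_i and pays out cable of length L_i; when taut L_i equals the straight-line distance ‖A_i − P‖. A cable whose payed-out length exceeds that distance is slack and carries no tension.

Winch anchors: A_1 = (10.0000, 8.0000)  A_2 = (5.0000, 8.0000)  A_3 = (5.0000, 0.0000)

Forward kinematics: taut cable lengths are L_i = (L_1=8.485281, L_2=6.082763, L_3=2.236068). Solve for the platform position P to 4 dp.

circle eqns → linear via eq_j − eq_1; set q_j = A_j·A_j − L_j²
q_1 = 100.0000+64.0000−72.0000 = 92.0000
10.0000·x + 0.0000·y = q_1−q_2 = 40.0000
10.0000·x + 16.0000·y = q_1−q_3 = 72.0000
solve first two rows → x=4.0000, y=2.0000

(4.0000, 2.0000)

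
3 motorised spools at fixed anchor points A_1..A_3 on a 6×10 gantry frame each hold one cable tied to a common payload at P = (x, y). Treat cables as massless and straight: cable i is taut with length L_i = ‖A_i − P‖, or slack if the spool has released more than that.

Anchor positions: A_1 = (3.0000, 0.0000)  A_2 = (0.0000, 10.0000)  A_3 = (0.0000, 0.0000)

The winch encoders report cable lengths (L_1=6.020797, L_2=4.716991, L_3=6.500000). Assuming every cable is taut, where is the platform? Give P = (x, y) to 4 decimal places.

each cable: (A_i−P)·(A_i−P) = L_i²; let k_i = ‖A_i‖²−L_i²
k_1 = 9.0000+0.0000−36.2500 = -27.2500
row 1: 6.0000x − 20.0000y = -105.0000  (k_2=77.7500)
row 2: 6.0000x + 0.0000y = 15.0000  (k_3=-42.2500)
Cramer on rows 1–2 → x = 2.5000, y = 6.0000

(2.5000, 6.0000)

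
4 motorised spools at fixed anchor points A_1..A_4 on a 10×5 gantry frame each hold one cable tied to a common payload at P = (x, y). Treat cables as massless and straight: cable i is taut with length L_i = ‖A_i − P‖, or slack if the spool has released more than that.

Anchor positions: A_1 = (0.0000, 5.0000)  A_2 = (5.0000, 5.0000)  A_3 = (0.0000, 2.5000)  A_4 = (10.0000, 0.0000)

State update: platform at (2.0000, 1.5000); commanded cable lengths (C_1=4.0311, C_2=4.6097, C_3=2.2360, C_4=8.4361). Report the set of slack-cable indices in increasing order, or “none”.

cable 1: √((-2.0000)²+(3.5000)²)=4.0311, C_1=4.0311: taut
cable 2: √((3.0000)²+(3.5000)²)=4.6098, C_2=4.6097: taut
cable 3: √((-2.0000)²+(1.0000)²)=2.2361, C_3=2.2360: taut
cable 4: √((8.0000)²+(-1.5000)²)=8.1394, C_4=8.4361: slack

4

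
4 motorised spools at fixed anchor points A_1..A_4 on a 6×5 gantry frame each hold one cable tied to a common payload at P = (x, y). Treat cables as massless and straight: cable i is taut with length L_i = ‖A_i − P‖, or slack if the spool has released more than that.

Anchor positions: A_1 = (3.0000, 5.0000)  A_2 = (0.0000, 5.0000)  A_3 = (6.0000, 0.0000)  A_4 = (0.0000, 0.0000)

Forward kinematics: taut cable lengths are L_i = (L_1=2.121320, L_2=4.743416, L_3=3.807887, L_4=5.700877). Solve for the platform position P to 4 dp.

(4.5000, 3.5000)

each cable: (A_i−P)·(A_i−P) = L_i²; let c_i = ‖A_i‖²−L_i²
c_1 = 9.0000+25.0000−4.5000 = 29.5000
row 1: 6.0000x + 0.0000y = 27.0000  (c_2=2.5000)
row 2: -6.0000x + 10.0000y = 8.0000  (c_3=21.5000)
row 3: 6.0000x + 10.0000y = 62.0000  (c_4=-32.5000)
Cramer on rows 1–2 → x = 4.5000, y = 3.5000
check cable 4: ‖A_4−P‖² = 32.5000 ≈ L_4² = 32.5000 ✓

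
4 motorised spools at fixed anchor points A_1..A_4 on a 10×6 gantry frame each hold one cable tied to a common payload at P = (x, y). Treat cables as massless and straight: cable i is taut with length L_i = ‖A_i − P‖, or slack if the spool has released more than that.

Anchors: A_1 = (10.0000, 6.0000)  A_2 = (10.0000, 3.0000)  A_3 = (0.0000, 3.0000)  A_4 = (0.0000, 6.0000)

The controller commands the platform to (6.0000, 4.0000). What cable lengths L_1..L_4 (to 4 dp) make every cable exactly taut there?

(4.4721, 4.1231, 6.0828, 6.3246)

L_1: Δ = A_1−P = (4.0000, 2.0000) → ‖Δ‖ = √20.0000 = 4.4721
L_2: Δ = A_2−P = (4.0000, -1.0000) → ‖Δ‖ = √17.0000 = 4.1231
L_3: Δ = A_3−P = (-6.0000, -1.0000) → ‖Δ‖ = √37.0000 = 6.0828
L_4: Δ = A_4−P = (-6.0000, 2.0000) → ‖Δ‖ = √40.0000 = 6.3246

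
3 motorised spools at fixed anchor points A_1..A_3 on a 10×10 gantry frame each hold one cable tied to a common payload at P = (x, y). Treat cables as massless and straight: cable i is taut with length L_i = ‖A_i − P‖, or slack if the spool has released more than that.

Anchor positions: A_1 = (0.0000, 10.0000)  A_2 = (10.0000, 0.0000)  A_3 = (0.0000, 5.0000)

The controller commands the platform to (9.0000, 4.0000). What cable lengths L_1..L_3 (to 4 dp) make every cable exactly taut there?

(10.8167, 4.1231, 9.0554)

L_1: Δ = A_1−P = (-9.0000, 6.0000) → ‖Δ‖ = √117.0000 = 10.8167
L_2: Δ = A_2−P = (1.0000, -4.0000) → ‖Δ‖ = √17.0000 = 4.1231
L_3: Δ = A_3−P = (-9.0000, 1.0000) → ‖Δ‖ = √82.0000 = 9.0554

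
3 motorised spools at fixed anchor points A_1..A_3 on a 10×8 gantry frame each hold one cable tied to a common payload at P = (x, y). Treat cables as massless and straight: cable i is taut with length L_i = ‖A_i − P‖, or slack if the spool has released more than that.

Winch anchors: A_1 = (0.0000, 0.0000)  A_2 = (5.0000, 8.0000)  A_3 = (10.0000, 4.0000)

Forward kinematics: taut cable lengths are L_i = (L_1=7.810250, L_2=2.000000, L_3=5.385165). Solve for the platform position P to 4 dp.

(5.0000, 6.0000)

each cable: (A_i−P)·(A_i−P) = L_i²; let c_i = ‖A_i‖²−L_i²
c_1 = 0.0000+0.0000−61.0000 = -61.0000
row 1: -10.0000x − 16.0000y = -146.0000  (c_2=85.0000)
row 2: -20.0000x − 8.0000y = -148.0000  (c_3=87.0000)
Cramer on rows 1–2 → x = 5.0000, y = 6.0000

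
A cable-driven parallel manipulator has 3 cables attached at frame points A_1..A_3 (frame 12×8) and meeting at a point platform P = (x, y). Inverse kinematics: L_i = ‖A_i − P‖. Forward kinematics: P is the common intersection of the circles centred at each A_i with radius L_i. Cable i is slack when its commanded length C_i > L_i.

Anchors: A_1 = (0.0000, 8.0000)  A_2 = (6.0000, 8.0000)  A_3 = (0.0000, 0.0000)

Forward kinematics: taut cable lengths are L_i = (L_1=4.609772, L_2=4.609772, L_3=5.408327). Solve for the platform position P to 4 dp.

(3.0000, 4.5000)

each cable: (A_i−P)·(A_i−P) = L_i²; let k_i = ‖A_i‖²−L_i²
k_1 = 0.0000+64.0000−21.2500 = 42.7500
row 1: -12.0000x + 0.0000y = -36.0000  (k_2=78.7500)
row 2: 0.0000x + 16.0000y = 72.0000  (k_3=-29.2500)
Cramer on rows 1–2 → x = 3.0000, y = 4.5000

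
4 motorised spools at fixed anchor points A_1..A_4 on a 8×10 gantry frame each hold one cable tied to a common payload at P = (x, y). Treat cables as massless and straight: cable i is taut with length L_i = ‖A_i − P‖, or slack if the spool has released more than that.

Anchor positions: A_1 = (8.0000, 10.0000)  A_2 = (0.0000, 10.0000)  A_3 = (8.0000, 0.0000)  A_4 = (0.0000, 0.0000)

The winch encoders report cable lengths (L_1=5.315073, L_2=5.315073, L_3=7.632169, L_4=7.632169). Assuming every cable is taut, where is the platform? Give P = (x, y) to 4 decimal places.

(4.0000, 6.5000)

circle eqns → linear via eq_j − eq_1; set q_j = A_j·A_j − L_j²
q_1 = 64.0000+100.0000−28.2500 = 135.7500
16.0000·x + 0.0000·y = q_1−q_2 = 64.0000
0.0000·x + 20.0000·y = q_1−q_3 = 130.0000
16.0000·x + 20.0000·y = q_1−q_4 = 194.0000
solve first two rows → x=4.0000, y=6.5000
check cable 4: ‖A_4−P‖² = 58.2500 ≈ L_4² = 58.2500 ✓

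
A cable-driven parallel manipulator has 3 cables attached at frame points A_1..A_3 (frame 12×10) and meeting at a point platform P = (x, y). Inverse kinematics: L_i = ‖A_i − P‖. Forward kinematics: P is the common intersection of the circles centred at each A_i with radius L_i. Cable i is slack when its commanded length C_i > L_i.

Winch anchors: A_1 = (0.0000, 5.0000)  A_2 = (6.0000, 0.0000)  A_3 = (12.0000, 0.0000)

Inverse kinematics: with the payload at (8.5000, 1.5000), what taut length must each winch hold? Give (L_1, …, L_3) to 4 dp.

(9.1924, 2.9155, 3.8079)

L_1 = √((0.0000−8.5000)² + (5.0000−1.5000)²) = 9.1924
L_2 = √((6.0000−8.5000)² + (0.0000−1.5000)²) = 2.9155
L_3 = √((12.0000−8.5000)² + (0.0000−1.5000)²) = 3.8079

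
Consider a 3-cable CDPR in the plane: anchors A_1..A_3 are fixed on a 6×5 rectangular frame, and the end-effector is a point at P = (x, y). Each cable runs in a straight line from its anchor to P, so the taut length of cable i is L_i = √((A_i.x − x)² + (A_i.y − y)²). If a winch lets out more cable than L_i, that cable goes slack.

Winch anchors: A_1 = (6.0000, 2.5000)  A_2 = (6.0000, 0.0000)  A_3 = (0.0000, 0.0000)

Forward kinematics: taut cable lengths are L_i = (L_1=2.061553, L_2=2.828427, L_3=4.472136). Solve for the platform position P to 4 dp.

(4.0000, 2.0000)

circle eqns → linear via eq_j − eq_1; set k_j = A_j·A_j − L_j²
k_1 = 36.0000+6.2500−4.2500 = 38.0000
0.0000·x + 5.0000·y = k_1−k_2 = 10.0000
12.0000·x + 5.0000·y = k_1−k_3 = 58.0000
solve first two rows → x=4.0000, y=2.0000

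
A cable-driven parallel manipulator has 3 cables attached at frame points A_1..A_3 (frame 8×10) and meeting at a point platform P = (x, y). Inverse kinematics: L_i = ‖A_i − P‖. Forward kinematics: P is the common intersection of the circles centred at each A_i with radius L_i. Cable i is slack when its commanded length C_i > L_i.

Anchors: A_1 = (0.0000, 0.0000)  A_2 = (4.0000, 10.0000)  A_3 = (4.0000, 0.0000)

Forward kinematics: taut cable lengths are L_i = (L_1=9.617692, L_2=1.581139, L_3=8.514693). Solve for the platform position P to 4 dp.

each cable: (A_i−P)·(A_i−P) = L_i²; let c_i = ‖A_i‖²−L_i²
c_1 = 0.0000+0.0000−92.5000 = -92.5000
row 1: -8.0000x − 20.0000y = -206.0000  (c_2=113.5000)
row 2: -8.0000x + 0.0000y = -36.0000  (c_3=-56.5000)
Cramer on rows 1–2 → x = 4.5000, y = 8.5000

(4.5000, 8.5000)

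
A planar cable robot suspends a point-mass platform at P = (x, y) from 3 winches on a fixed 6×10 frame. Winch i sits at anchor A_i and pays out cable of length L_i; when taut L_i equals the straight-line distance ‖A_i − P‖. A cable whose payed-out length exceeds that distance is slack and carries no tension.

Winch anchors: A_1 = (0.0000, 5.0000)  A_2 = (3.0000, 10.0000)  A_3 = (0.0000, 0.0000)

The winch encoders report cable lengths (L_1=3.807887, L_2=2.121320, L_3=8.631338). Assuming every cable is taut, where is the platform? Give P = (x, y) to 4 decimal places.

expand ‖A_i−P‖²=L_i² and subtract eq 1 (c_i ≔ ‖A_i‖²−L_i²)
c_1 = 0.0000+25.0000−14.5000 = 10.5000
eq1−eq2 → [-6.0000  -10.0000]·P = -94.0000
eq1−eq3 → [0.0000  10.0000]·P = 85.0000
2×2 solve → P = (1.5000, 8.5000)

(1.5000, 8.5000)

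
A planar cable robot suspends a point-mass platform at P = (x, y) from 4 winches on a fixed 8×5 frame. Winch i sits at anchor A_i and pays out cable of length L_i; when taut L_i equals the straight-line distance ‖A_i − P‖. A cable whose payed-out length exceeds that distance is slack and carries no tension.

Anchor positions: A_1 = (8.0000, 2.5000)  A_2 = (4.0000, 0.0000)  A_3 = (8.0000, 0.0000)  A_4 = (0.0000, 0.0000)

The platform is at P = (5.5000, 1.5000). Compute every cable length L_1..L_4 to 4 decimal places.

L_1: Δ = A_1−P = (2.5000, 1.0000) → ‖Δ‖ = √7.2500 = 2.6926
L_2: Δ = A_2−P = (-1.5000, -1.5000) → ‖Δ‖ = √4.5000 = 2.1213
L_3: Δ = A_3−P = (2.5000, -1.5000) → ‖Δ‖ = √8.5000 = 2.9155
L_4: Δ = A_4−P = (-5.5000, -1.5000) → ‖Δ‖ = √32.5000 = 5.7009

(2.6926, 2.1213, 2.9155, 5.7009)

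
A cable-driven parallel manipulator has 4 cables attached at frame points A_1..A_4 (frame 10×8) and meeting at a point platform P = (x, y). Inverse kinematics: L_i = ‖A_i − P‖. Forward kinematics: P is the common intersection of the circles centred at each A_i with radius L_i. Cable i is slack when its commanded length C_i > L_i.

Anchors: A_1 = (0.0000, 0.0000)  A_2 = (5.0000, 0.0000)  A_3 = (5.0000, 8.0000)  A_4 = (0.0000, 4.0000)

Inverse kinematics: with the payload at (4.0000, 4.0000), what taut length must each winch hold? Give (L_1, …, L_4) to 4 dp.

(5.6569, 4.1231, 4.1231, 4.0000)

L_1: Δ = A_1−P = (-4.0000, -4.0000) → ‖Δ‖ = √32.0000 = 5.6569
L_2: Δ = A_2−P = (1.0000, -4.0000) → ‖Δ‖ = √17.0000 = 4.1231
L_3: Δ = A_3−P = (1.0000, 4.0000) → ‖Δ‖ = √17.0000 = 4.1231
L_4: Δ = A_4−P = (-4.0000, 0.0000) → ‖Δ‖ = √16.0000 = 4.0000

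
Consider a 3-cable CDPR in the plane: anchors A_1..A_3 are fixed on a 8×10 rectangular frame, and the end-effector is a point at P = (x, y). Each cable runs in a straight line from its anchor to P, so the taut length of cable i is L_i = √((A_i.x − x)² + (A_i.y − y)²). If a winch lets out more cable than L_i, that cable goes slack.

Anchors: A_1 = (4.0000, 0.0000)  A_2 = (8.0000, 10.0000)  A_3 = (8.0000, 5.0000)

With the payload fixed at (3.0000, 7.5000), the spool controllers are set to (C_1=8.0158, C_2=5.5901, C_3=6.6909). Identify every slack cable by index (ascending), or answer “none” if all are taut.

cable 1: √((1.0000)²+(-7.5000)²)=7.5664, C_1=8.0158: slack
cable 2: √((5.0000)²+(2.5000)²)=5.5902, C_2=5.5901: taut
cable 3: √((5.0000)²+(-2.5000)²)=5.5902, C_3=6.6909: slack

1, 3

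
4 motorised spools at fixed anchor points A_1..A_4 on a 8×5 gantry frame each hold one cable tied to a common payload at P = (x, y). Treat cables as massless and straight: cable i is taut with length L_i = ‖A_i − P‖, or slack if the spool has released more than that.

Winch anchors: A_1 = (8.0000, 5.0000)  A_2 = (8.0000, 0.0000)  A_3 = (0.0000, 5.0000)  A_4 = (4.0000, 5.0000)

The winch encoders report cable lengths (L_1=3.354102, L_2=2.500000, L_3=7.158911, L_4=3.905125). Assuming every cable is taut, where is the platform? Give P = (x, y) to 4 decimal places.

(6.5000, 2.0000)

expand ‖A_i−P‖²=L_i² and subtract eq 1 (c_i ≔ ‖A_i‖²−L_i²)
c_1 = 64.0000+25.0000−11.2500 = 77.7500
eq1−eq2 → [0.0000  10.0000]·P = 20.0000
eq1−eq3 → [16.0000  0.0000]·P = 104.0000
eq1−eq4 → [8.0000  0.0000]·P = 52.0000
2×2 solve → P = (6.5000, 2.0000)
check cable 4: ‖A_4−P‖² = 15.2500 ≈ L_4² = 15.2500 ✓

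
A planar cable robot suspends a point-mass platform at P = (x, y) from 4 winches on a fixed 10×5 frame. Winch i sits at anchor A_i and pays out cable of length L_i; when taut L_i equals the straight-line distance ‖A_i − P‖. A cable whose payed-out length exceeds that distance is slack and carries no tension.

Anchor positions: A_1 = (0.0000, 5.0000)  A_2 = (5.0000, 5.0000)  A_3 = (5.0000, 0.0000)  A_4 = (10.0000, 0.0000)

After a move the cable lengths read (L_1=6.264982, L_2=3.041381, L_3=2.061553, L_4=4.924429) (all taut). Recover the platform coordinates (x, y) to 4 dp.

(5.5000, 2.0000)

circle eqns → linear via eq_j − eq_1; set k_j = A_j·A_j − L_j²
k_1 = 0.0000+25.0000−39.2500 = -14.2500
-10.0000·x + 0.0000·y = k_1−k_2 = -55.0000
-10.0000·x + 10.0000·y = k_1−k_3 = -35.0000
-20.0000·x + 10.0000·y = k_1−k_4 = -90.0000
solve first two rows → x=5.5000, y=2.0000
check cable 4: ‖A_4−P‖² = 24.2500 ≈ L_4² = 24.2500 ✓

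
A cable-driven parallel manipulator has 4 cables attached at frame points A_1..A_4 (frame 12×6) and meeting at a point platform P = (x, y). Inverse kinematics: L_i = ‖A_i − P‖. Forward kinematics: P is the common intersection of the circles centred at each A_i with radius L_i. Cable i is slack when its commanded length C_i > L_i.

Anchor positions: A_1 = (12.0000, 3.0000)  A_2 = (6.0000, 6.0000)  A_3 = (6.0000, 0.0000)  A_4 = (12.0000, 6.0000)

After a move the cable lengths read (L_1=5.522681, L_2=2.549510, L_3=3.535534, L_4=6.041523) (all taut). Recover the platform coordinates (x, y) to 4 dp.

expand ‖A_i−P‖²=L_i² and subtract eq 1 (c_i ≔ ‖A_i‖²−L_i²)
c_1 = 144.0000+9.0000−30.5000 = 122.5000
eq1−eq2 → [12.0000  -6.0000]·P = 57.0000
eq1−eq3 → [12.0000  6.0000]·P = 99.0000
eq1−eq4 → [0.0000  -6.0000]·P = -21.0000
2×2 solve → P = (6.5000, 3.5000)
check cable 4: ‖A_4−P‖² = 36.5000 ≈ L_4² = 36.5000 ✓

(6.5000, 3.5000)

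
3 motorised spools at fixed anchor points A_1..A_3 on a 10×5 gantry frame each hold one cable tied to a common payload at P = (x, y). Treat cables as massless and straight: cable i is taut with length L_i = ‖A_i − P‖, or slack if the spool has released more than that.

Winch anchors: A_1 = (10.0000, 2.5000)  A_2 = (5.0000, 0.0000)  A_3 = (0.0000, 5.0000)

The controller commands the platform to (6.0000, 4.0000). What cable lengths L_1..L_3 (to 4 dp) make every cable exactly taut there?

L_1: Δ = A_1−P = (4.0000, -1.5000) → ‖Δ‖ = √18.2500 = 4.2720
L_2: Δ = A_2−P = (-1.0000, -4.0000) → ‖Δ‖ = √17.0000 = 4.1231
L_3: Δ = A_3−P = (-6.0000, 1.0000) → ‖Δ‖ = √37.0000 = 6.0828

(4.2720, 4.1231, 6.0828)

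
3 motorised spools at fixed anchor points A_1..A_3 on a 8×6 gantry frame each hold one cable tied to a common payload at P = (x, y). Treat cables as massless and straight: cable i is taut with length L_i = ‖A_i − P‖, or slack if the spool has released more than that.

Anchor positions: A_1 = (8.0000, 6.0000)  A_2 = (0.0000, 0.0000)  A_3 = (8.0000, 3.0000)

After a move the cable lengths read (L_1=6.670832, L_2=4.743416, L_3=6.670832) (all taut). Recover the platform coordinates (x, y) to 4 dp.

(1.5000, 4.5000)

circle eqns → linear via eq_j − eq_1; set k_j = A_j·A_j − L_j²
k_1 = 64.0000+36.0000−44.5000 = 55.5000
16.0000·x + 12.0000·y = k_1−k_2 = 78.0000
0.0000·x + 6.0000·y = k_1−k_3 = 27.0000
solve first two rows → x=1.5000, y=4.5000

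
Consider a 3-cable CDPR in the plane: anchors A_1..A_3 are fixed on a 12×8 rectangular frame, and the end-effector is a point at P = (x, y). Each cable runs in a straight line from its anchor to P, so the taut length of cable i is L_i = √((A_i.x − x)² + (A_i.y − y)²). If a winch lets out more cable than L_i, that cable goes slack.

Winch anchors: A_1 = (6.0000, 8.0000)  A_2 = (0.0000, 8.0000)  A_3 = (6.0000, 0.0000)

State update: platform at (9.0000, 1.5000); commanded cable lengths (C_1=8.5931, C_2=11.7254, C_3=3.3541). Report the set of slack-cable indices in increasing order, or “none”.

cable 1: L_1 = ‖A_1−P‖ = 7.1589;  C_1 = 8.5931 → slack
cable 2: L_2 = ‖A_2−P‖ = 11.1018;  C_2 = 11.7254 → slack
cable 3: L_3 = ‖A_3−P‖ = 3.3541;  C_3 = 3.3541 → taut

1, 2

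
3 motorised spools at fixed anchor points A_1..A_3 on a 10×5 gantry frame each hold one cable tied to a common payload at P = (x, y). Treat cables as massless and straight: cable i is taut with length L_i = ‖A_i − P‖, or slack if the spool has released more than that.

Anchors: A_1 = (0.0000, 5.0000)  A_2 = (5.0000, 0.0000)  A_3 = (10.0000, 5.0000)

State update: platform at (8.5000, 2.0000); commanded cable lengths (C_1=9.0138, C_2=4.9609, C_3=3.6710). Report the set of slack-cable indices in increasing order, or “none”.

2, 3

i=1: geometric 9.0139 vs commanded 9.0138 ⇒ taut
i=2: geometric 4.0311 vs commanded 4.9609 ⇒ slack
i=3: geometric 3.3541 vs commanded 3.6710 ⇒ slack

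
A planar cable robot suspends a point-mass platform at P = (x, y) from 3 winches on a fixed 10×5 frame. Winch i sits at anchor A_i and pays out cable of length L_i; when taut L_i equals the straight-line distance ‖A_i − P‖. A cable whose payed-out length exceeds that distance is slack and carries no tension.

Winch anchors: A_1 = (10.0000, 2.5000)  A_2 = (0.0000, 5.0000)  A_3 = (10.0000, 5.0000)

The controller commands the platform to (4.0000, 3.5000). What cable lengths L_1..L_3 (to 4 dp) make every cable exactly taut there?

L_1 = √((10.0000−4.0000)² + (2.5000−3.5000)²) = 6.0828
L_2 = √((0.0000−4.0000)² + (5.0000−3.5000)²) = 4.2720
L_3 = √((10.0000−4.0000)² + (5.0000−3.5000)²) = 6.1847

(6.0828, 4.2720, 6.1847)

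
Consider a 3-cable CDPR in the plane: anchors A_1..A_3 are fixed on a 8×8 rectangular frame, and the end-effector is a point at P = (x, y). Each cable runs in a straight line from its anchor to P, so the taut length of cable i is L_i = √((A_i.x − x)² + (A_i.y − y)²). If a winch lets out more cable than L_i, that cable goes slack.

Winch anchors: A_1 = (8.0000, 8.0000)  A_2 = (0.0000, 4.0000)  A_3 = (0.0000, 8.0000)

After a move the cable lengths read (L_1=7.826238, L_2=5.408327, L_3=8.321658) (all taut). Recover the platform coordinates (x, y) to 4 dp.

(4.5000, 1.0000)

expand ‖A_i−P‖²=L_i² and subtract eq 1 (q_i ≔ ‖A_i‖²−L_i²)
q_1 = 64.0000+64.0000−61.2500 = 66.7500
eq1−eq2 → [16.0000  8.0000]·P = 80.0000
eq1−eq3 → [16.0000  0.0000]·P = 72.0000
2×2 solve → P = (4.5000, 1.0000)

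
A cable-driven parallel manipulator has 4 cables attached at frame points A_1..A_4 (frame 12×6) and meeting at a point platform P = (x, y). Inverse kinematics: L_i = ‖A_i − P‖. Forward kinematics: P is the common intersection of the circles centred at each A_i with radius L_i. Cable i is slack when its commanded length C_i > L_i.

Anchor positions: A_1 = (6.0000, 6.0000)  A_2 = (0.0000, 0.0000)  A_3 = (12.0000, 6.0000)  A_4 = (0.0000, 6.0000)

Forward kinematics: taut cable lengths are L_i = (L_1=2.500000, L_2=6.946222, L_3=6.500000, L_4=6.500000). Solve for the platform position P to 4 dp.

circle eqns → linear via eq_j − eq_1; set c_j = A_j·A_j − L_j²
c_1 = 36.0000+36.0000−6.2500 = 65.7500
12.0000·x + 12.0000·y = c_1−c_2 = 114.0000
-12.0000·x + 0.0000·y = c_1−c_3 = -72.0000
12.0000·x + 0.0000·y = c_1−c_4 = 72.0000
solve first two rows → x=6.0000, y=3.5000
check cable 4: ‖A_4−P‖² = 42.2500 ≈ L_4² = 42.2500 ✓

(6.0000, 3.5000)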